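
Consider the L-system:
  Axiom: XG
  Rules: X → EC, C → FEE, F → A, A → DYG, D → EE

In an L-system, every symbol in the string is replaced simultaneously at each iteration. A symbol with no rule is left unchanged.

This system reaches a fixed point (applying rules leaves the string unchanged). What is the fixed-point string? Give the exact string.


Answer: EEEYGEEG

Derivation:
Step 0: XG
Step 1: ECG
Step 2: EFEEG
Step 3: EAEEG
Step 4: EDYGEEG
Step 5: EEEYGEEG
Step 6: EEEYGEEG  (unchanged — fixed point at step 5)


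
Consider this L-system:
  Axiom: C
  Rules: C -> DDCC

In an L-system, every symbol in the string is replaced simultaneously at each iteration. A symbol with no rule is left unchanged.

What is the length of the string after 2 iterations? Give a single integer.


Answer: 10

Derivation:
Step 0: length = 1
Step 1: length = 4
Step 2: length = 10


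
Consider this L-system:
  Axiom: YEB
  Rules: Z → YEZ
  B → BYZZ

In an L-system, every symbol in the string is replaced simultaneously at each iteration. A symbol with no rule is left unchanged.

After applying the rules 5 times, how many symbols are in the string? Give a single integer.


Step 0: length = 3
Step 1: length = 6
Step 2: length = 13
Step 3: length = 24
Step 4: length = 39
Step 5: length = 58

Answer: 58


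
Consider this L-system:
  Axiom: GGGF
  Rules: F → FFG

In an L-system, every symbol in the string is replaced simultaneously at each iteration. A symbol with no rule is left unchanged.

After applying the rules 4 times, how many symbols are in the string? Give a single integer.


Step 0: length = 4
Step 1: length = 6
Step 2: length = 10
Step 3: length = 18
Step 4: length = 34

Answer: 34


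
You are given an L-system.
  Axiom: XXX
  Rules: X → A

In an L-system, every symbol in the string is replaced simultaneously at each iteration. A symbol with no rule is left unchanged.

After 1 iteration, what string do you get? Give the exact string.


Answer: AAA

Derivation:
Step 0: XXX
Step 1: AAA


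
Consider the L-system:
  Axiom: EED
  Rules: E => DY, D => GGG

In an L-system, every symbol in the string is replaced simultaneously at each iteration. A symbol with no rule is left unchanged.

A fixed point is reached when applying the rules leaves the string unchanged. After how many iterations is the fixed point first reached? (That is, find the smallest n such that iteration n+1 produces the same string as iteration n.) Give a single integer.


Step 0: EED
Step 1: DYDYGGG
Step 2: GGGYGGGYGGG
Step 3: GGGYGGGYGGG  (unchanged — fixed point at step 2)

Answer: 2


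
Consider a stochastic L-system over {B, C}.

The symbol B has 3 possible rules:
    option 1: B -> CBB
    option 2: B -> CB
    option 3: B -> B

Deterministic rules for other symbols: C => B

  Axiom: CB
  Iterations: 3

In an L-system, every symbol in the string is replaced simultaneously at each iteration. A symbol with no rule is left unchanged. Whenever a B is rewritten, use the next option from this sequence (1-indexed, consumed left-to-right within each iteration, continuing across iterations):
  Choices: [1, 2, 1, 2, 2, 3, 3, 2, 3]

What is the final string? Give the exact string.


Answer: BCBBBBCBBB

Derivation:
Step 0: CB
Step 1: BCBB  (used choices [1])
Step 2: CBBCBBCB  (used choices [2, 1, 2])
Step 3: BCBBBBCBBB  (used choices [2, 3, 3, 2, 3])


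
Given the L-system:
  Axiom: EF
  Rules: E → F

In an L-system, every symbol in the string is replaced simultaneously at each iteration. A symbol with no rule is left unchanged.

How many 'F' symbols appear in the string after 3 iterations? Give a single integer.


Answer: 2

Derivation:
Step 0: EF  (1 'F')
Step 1: FF  (2 'F')
Step 2: FF  (2 'F')
Step 3: FF  (2 'F')


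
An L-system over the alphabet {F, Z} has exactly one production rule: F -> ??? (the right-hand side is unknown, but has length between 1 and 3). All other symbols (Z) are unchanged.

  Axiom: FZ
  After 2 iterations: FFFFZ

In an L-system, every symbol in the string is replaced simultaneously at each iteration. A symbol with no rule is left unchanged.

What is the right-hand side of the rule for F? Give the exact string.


Trying F -> FF:
  Step 0: FZ
  Step 1: FFZ
  Step 2: FFFFZ
Matches the given result.

Answer: FF


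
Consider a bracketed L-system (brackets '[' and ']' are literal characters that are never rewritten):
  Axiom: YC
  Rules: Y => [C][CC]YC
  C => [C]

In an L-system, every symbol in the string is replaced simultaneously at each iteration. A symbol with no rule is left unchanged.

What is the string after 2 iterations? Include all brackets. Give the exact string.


Step 0: YC
Step 1: [C][CC]YC[C]
Step 2: [[C]][[C][C]][C][CC]YC[C][[C]]

Answer: [[C]][[C][C]][C][CC]YC[C][[C]]


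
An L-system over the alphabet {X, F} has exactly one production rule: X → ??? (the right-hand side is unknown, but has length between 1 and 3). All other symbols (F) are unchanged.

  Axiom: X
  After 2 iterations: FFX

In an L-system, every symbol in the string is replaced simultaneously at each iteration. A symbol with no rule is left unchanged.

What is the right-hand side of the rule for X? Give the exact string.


Trying X → FX:
  Step 0: X
  Step 1: FX
  Step 2: FFX
Matches the given result.

Answer: FX


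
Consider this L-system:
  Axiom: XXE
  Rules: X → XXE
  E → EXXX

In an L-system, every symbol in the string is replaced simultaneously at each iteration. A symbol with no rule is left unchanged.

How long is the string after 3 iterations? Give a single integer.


Answer: 109

Derivation:
Step 0: length = 3
Step 1: length = 10
Step 2: length = 33
Step 3: length = 109


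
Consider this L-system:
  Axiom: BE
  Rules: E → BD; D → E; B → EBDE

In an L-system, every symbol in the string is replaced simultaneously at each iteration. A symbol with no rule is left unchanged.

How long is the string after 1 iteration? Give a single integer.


Answer: 6

Derivation:
Step 0: length = 2
Step 1: length = 6


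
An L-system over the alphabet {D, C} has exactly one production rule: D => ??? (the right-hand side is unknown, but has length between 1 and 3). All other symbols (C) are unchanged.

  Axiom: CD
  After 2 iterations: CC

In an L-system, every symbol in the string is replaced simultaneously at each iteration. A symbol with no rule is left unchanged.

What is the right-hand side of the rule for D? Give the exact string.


Trying D => C:
  Step 0: CD
  Step 1: CC
  Step 2: CC
Matches the given result.

Answer: C


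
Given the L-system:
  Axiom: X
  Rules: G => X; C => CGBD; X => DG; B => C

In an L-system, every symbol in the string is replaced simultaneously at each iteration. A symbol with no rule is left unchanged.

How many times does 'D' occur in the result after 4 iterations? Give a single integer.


Answer: 2

Derivation:
Step 0: X  (0 'D')
Step 1: DG  (1 'D')
Step 2: DX  (1 'D')
Step 3: DDG  (2 'D')
Step 4: DDX  (2 'D')


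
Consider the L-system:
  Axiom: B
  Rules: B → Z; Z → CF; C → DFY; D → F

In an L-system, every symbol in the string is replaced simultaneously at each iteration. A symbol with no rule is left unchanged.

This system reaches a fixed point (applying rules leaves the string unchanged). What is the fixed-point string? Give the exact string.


Answer: FFYF

Derivation:
Step 0: B
Step 1: Z
Step 2: CF
Step 3: DFYF
Step 4: FFYF
Step 5: FFYF  (unchanged — fixed point at step 4)


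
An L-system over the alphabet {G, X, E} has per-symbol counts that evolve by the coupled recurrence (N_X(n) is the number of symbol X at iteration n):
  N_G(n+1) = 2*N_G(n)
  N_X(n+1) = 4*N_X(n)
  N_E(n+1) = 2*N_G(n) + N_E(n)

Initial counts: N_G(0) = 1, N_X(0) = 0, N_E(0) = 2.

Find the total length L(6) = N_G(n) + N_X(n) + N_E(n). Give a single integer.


Step 0: N_G=1, N_X=0, N_E=2, L=3
Step 1: N_G=2, N_X=0, N_E=4, L=6
Step 2: N_G=4, N_X=0, N_E=8, L=12
Step 3: N_G=8, N_X=0, N_E=16, L=24
Step 4: N_G=16, N_X=0, N_E=32, L=48
Step 5: N_G=32, N_X=0, N_E=64, L=96
Step 6: N_G=64, N_X=0, N_E=128, L=192

Answer: 192


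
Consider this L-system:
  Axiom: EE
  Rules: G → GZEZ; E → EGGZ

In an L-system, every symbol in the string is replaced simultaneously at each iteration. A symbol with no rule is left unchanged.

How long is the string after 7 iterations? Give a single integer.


Step 0: length = 2
Step 1: length = 8
Step 2: length = 26
Step 3: length = 68
Step 4: length = 170
Step 5: length = 416
Step 6: length = 1010
Step 7: length = 2444

Answer: 2444


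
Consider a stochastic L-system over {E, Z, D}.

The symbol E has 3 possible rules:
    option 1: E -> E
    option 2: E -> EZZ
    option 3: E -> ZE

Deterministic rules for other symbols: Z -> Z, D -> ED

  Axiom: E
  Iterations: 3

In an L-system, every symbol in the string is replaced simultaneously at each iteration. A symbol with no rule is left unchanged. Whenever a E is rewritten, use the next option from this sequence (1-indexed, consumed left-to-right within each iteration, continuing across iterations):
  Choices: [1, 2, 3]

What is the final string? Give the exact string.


Answer: ZEZZ

Derivation:
Step 0: E
Step 1: E  (used choices [1])
Step 2: EZZ  (used choices [2])
Step 3: ZEZZ  (used choices [3])


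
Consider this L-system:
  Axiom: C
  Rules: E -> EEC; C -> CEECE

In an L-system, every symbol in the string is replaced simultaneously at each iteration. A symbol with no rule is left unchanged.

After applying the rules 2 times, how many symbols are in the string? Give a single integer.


Answer: 19

Derivation:
Step 0: length = 1
Step 1: length = 5
Step 2: length = 19


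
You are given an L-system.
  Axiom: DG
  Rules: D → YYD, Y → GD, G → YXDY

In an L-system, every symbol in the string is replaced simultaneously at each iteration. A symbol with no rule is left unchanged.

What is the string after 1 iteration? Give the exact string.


Answer: YYDYXDY

Derivation:
Step 0: DG
Step 1: YYDYXDY


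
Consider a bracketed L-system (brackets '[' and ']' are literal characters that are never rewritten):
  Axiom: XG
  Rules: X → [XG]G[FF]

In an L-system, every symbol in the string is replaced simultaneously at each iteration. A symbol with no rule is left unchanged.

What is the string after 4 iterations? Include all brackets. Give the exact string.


Answer: [[[[XG]G[FF]G]G[FF]G]G[FF]G]G[FF]G

Derivation:
Step 0: XG
Step 1: [XG]G[FF]G
Step 2: [[XG]G[FF]G]G[FF]G
Step 3: [[[XG]G[FF]G]G[FF]G]G[FF]G
Step 4: [[[[XG]G[FF]G]G[FF]G]G[FF]G]G[FF]G


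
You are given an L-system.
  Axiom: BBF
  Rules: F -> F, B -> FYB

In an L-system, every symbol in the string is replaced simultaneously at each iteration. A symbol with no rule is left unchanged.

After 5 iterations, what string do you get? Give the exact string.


Answer: FYFYFYFYFYBFYFYFYFYFYBF

Derivation:
Step 0: BBF
Step 1: FYBFYBF
Step 2: FYFYBFYFYBF
Step 3: FYFYFYBFYFYFYBF
Step 4: FYFYFYFYBFYFYFYFYBF
Step 5: FYFYFYFYFYBFYFYFYFYFYBF


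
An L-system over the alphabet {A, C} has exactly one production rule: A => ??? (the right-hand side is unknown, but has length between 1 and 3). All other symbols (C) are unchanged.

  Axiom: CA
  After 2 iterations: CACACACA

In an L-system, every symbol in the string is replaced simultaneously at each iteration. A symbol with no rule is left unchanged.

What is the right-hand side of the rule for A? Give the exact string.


Trying A => ACA:
  Step 0: CA
  Step 1: CACA
  Step 2: CACACACA
Matches the given result.

Answer: ACA


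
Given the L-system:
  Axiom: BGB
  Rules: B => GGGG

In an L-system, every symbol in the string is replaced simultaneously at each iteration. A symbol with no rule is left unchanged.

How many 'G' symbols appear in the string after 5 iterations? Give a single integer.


Step 0: BGB  (1 'G')
Step 1: GGGGGGGGG  (9 'G')
Step 2: GGGGGGGGG  (9 'G')
Step 3: GGGGGGGGG  (9 'G')
Step 4: GGGGGGGGG  (9 'G')
Step 5: GGGGGGGGG  (9 'G')

Answer: 9


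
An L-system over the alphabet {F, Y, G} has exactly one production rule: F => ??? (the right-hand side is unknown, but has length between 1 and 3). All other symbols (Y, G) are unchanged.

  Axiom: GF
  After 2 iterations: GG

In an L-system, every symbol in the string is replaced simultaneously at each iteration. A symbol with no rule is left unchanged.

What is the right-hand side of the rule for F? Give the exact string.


Answer: G

Derivation:
Trying F => G:
  Step 0: GF
  Step 1: GG
  Step 2: GG
Matches the given result.


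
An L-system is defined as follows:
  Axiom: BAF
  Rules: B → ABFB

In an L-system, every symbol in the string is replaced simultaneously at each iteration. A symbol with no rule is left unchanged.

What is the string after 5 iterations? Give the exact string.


Answer: AAAAABFBFABFBFAABFBFABFBFAAABFBFABFBFAABFBFABFBFAAAABFBFABFBFAABFBFABFBFAAABFBFABFBFAABFBFABFBAF

Derivation:
Step 0: BAF
Step 1: ABFBAF
Step 2: AABFBFABFBAF
Step 3: AAABFBFABFBFAABFBFABFBAF
Step 4: AAAABFBFABFBFAABFBFABFBFAAABFBFABFBFAABFBFABFBAF
Step 5: AAAAABFBFABFBFAABFBFABFBFAAABFBFABFBFAABFBFABFBFAAAABFBFABFBFAABFBFABFBFAAABFBFABFBFAABFBFABFBAF


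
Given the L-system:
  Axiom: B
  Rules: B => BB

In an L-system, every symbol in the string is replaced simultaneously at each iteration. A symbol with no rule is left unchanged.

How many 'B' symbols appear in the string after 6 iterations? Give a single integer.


Answer: 64

Derivation:
Step 0: B  (1 'B')
Step 1: BB  (2 'B')
Step 2: BBBB  (4 'B')
Step 3: BBBBBBBB  (8 'B')
Step 4: BBBBBBBBBBBBBBBB  (16 'B')
Step 5: BBBBBBBBBBBBBBBBBBBBBBBBBBBBBBBB  (32 'B')
Step 6: BBBBBBBBBBBBBBBBBBBBBBBBBBBBBBBBBBBBBBBBBBBBBBBBBBBBBBBBBBBBBBBB  (64 'B')


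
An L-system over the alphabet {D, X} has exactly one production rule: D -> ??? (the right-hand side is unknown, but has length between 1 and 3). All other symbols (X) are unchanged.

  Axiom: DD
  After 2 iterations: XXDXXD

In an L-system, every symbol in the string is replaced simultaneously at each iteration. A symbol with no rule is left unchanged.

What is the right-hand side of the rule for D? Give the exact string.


Answer: XD

Derivation:
Trying D -> XD:
  Step 0: DD
  Step 1: XDXD
  Step 2: XXDXXD
Matches the given result.


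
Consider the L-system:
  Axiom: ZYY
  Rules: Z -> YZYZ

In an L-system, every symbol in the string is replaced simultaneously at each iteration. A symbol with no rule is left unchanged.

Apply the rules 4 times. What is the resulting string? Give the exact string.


Step 0: ZYY
Step 1: YZYZYY
Step 2: YYZYZYYZYZYY
Step 3: YYYZYZYYZYZYYYZYZYYZYZYY
Step 4: YYYYZYZYYZYZYYYZYZYYZYZYYYYZYZYYZYZYYYZYZYYZYZYY

Answer: YYYYZYZYYZYZYYYZYZYYZYZYYYYZYZYYZYZYYYZYZYYZYZYY


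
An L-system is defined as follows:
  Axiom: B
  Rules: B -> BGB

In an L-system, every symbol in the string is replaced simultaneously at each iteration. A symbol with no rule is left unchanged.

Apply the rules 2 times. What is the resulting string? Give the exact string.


Step 0: B
Step 1: BGB
Step 2: BGBGBGB

Answer: BGBGBGB


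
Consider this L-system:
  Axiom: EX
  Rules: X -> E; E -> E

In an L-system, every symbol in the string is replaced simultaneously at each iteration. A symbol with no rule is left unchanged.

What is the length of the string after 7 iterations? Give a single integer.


Answer: 2

Derivation:
Step 0: length = 2
Step 1: length = 2
Step 2: length = 2
Step 3: length = 2
Step 4: length = 2
Step 5: length = 2
Step 6: length = 2
Step 7: length = 2


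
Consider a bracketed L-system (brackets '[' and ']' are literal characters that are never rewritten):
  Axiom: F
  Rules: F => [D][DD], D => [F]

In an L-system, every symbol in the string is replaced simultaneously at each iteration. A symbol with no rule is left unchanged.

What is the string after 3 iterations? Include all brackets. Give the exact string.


Answer: [[[D][DD]]][[[D][DD]][[D][DD]]]

Derivation:
Step 0: F
Step 1: [D][DD]
Step 2: [[F]][[F][F]]
Step 3: [[[D][DD]]][[[D][DD]][[D][DD]]]


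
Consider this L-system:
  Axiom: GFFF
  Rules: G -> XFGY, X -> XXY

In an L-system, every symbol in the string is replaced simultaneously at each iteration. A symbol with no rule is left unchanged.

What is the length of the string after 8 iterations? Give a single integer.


Answer: 522

Derivation:
Step 0: length = 4
Step 1: length = 7
Step 2: length = 12
Step 3: length = 21
Step 4: length = 38
Step 5: length = 71
Step 6: length = 136
Step 7: length = 265
Step 8: length = 522


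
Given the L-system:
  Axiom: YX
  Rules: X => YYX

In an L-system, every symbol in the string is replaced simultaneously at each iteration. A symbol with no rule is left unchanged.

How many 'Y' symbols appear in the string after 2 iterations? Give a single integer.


Step 0: YX  (1 'Y')
Step 1: YYYX  (3 'Y')
Step 2: YYYYYX  (5 'Y')

Answer: 5


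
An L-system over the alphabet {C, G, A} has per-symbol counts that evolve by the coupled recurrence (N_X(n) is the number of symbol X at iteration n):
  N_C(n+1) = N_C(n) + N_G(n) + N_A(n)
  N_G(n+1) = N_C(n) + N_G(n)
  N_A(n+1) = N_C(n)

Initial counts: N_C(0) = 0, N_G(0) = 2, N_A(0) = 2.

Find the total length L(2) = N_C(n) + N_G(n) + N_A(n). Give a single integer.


Step 0: N_C=0, N_G=2, N_A=2, L=4
Step 1: N_C=4, N_G=2, N_A=0, L=6
Step 2: N_C=6, N_G=6, N_A=4, L=16

Answer: 16


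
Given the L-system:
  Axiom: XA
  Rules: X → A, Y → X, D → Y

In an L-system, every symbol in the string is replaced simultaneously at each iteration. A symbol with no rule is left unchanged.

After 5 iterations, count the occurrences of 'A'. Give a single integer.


Answer: 2

Derivation:
Step 0: XA  (1 'A')
Step 1: AA  (2 'A')
Step 2: AA  (2 'A')
Step 3: AA  (2 'A')
Step 4: AA  (2 'A')
Step 5: AA  (2 'A')


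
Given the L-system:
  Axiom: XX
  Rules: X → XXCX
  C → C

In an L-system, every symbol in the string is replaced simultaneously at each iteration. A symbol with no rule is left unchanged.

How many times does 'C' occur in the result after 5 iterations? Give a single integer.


Step 0: XX  (0 'C')
Step 1: XXCXXXCX  (2 'C')
Step 2: XXCXXXCXCXXCXXXCXXXCXCXXCX  (8 'C')
Step 3: XXCXXXCXCXXCXXXCXXXCXCXXCXCXXCXXXCXCXXCXXXCXXXCXCXXCXXXCXXXCXCXXCXCXXCXXXCXCXXCX  (26 'C')
Step 4: XXCXXXCXCXXCXXXCXXXCXCXXCXCXXCXXXCXCXXCXXXCXXXCXCXXCXXXCXXXCXCXXCXCXXCXXXCXCXXCXCXXCXXXCXCXXCXXXCXXXCXCXXCXCXXCXXXCXCXXCXXXCXXXCXCXXCXXXCXXXCXCXXCXCXXCXXXCXCXXCXXXCXXXCXCXXCXXXCXXXCXCXXCXCXXCXXXCXCXXCXCXXCXXXCXCXXCXXXCXXXCXCXXCXCXXCXXXCXCXXCX  (80 'C')
Step 5: XXCXXXCXCXXCXXXCXXXCXCXXCXCXXCXXXCXCXXCXXXCXXXCXCXXCXXXCXXXCXCXXCXCXXCXXXCXCXXCXCXXCXXXCXCXXCXXXCXXXCXCXXCXCXXCXXXCXCXXCXXXCXXXCXCXXCXXXCXXXCXCXXCXCXXCXXXCXCXXCXXXCXXXCXCXXCXXXCXXXCXCXXCXCXXCXXXCXCXXCXCXXCXXXCXCXXCXXXCXXXCXCXXCXCXXCXXXCXCXXCXCXXCXXXCXCXXCXXXCXXXCXCXXCXCXXCXXXCXCXXCXXXCXXXCXCXXCXXXCXXXCXCXXCXCXXCXXXCXCXXCXCXXCXXXCXCXXCXXXCXXXCXCXXCXCXXCXXXCXCXXCXXXCXXXCXCXXCXXXCXXXCXCXXCXCXXCXXXCXCXXCXXXCXXXCXCXXCXXXCXXXCXCXXCXCXXCXXXCXCXXCXCXXCXXXCXCXXCXXXCXXXCXCXXCXCXXCXXXCXCXXCXXXCXXXCXCXXCXXXCXXXCXCXXCXCXXCXXXCXCXXCXXXCXXXCXCXXCXXXCXXXCXCXXCXCXXCXXXCXCXXCXCXXCXXXCXCXXCXXXCXXXCXCXXCXCXXCXXXCXCXXCXCXXCXXXCXCXXCXXXCXXXCXCXXCXCXXCXXXCXCXXCXXXCXXXCXCXXCXXXCXXXCXCXXCXCXXCXXXCXCXXCXCXXCXXXCXCXXCXXXCXXXCXCXXCXCXXCXXXCXCXXCX  (242 'C')

Answer: 242


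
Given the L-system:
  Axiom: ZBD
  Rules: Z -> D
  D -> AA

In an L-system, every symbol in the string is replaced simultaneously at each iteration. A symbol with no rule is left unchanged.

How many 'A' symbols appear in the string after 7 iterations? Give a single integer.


Answer: 4

Derivation:
Step 0: ZBD  (0 'A')
Step 1: DBAA  (2 'A')
Step 2: AABAA  (4 'A')
Step 3: AABAA  (4 'A')
Step 4: AABAA  (4 'A')
Step 5: AABAA  (4 'A')
Step 6: AABAA  (4 'A')
Step 7: AABAA  (4 'A')


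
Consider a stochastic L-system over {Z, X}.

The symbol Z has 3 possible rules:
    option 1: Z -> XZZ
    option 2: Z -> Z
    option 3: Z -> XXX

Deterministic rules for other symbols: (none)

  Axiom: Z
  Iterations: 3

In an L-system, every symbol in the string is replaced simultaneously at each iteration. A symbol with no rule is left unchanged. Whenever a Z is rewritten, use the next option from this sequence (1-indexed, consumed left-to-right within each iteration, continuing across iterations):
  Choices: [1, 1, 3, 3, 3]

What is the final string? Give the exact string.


Step 0: Z
Step 1: XZZ  (used choices [1])
Step 2: XXZZXXX  (used choices [1, 3])
Step 3: XXXXXXXXXXX  (used choices [3, 3])

Answer: XXXXXXXXXXX


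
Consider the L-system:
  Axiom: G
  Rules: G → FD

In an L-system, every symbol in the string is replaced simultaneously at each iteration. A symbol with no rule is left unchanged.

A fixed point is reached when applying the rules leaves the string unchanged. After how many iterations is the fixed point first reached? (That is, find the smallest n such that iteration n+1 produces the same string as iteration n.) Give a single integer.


Answer: 1

Derivation:
Step 0: G
Step 1: FD
Step 2: FD  (unchanged — fixed point at step 1)


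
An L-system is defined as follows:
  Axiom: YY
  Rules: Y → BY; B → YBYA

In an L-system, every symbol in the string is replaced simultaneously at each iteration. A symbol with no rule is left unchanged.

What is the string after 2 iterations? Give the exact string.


Answer: YBYABYYBYABY

Derivation:
Step 0: YY
Step 1: BYBY
Step 2: YBYABYYBYABY


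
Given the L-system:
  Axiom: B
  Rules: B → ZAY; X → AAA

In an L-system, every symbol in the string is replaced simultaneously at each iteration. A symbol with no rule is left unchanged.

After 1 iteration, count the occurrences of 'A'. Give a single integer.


Step 0: B  (0 'A')
Step 1: ZAY  (1 'A')

Answer: 1


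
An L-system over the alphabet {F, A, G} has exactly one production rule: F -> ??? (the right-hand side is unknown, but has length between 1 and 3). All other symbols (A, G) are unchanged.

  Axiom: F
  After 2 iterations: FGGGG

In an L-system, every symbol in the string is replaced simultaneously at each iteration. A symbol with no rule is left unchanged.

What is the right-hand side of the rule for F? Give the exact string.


Answer: FGG

Derivation:
Trying F -> FGG:
  Step 0: F
  Step 1: FGG
  Step 2: FGGGG
Matches the given result.


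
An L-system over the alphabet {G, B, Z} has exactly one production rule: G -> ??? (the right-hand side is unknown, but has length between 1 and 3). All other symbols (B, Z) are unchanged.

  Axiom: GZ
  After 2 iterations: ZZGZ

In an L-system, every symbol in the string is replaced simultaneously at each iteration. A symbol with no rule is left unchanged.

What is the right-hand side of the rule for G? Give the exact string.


Answer: ZG

Derivation:
Trying G -> ZG:
  Step 0: GZ
  Step 1: ZGZ
  Step 2: ZZGZ
Matches the given result.


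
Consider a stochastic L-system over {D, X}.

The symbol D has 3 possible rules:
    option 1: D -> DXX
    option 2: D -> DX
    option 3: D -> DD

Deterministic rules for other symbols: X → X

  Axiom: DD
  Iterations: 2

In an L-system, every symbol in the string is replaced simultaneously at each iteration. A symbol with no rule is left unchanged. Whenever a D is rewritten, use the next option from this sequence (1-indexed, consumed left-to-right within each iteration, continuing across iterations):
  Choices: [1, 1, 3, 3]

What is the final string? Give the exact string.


Step 0: DD
Step 1: DXXDXX  (used choices [1, 1])
Step 2: DDXXDDXX  (used choices [3, 3])

Answer: DDXXDDXX


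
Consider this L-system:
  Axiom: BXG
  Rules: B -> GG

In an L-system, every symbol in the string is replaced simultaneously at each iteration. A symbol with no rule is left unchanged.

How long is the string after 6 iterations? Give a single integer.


Answer: 4

Derivation:
Step 0: length = 3
Step 1: length = 4
Step 2: length = 4
Step 3: length = 4
Step 4: length = 4
Step 5: length = 4
Step 6: length = 4


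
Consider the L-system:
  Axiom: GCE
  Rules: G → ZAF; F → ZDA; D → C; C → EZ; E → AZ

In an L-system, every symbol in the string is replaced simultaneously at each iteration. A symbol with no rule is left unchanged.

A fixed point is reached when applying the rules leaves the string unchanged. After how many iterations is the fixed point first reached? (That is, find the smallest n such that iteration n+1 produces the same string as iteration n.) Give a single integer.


Step 0: GCE
Step 1: ZAFEZAZ
Step 2: ZAZDAAZZAZ
Step 3: ZAZCAAZZAZ
Step 4: ZAZEZAAZZAZ
Step 5: ZAZAZZAAZZAZ
Step 6: ZAZAZZAAZZAZ  (unchanged — fixed point at step 5)

Answer: 5


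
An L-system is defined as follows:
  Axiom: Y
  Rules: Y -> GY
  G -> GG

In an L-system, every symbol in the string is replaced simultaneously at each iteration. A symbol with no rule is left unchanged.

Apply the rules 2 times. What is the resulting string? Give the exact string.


Answer: GGGY

Derivation:
Step 0: Y
Step 1: GY
Step 2: GGGY


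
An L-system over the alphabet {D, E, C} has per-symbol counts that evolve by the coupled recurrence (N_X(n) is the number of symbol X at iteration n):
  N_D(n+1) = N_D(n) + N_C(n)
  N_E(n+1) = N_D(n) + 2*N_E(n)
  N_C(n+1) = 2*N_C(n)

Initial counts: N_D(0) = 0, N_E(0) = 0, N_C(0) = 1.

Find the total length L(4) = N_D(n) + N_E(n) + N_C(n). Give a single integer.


Step 0: N_D=0, N_E=0, N_C=1, L=1
Step 1: N_D=1, N_E=0, N_C=2, L=3
Step 2: N_D=3, N_E=1, N_C=4, L=8
Step 3: N_D=7, N_E=5, N_C=8, L=20
Step 4: N_D=15, N_E=17, N_C=16, L=48

Answer: 48


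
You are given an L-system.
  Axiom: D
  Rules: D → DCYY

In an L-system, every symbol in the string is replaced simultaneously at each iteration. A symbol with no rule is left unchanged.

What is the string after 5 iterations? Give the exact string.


Step 0: D
Step 1: DCYY
Step 2: DCYYCYY
Step 3: DCYYCYYCYY
Step 4: DCYYCYYCYYCYY
Step 5: DCYYCYYCYYCYYCYY

Answer: DCYYCYYCYYCYYCYY


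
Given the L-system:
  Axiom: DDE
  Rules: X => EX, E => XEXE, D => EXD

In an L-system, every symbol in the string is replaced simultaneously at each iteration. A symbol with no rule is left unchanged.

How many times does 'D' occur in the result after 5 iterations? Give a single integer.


Step 0: DDE  (2 'D')
Step 1: EXDEXDXEXE  (2 'D')
Step 2: XEXEEXEXDXEXEEXEXDEXXEXEEXXEXE  (2 'D')
Step 3: EXXEXEEXXEXEXEXEEXXEXEEXEXDEXXEXEEXXEXEXEXEEXXEXEEXEXDXEXEEXEXXEXEEXXEXEXEXEEXEXXEXEEXXEXE  (2 'D')
Step 4: XEXEEXEXXEXEEXXEXEXEXEEXEXXEXEEXXEXEEXXEXEEXXEXEXEXEEXEXXEXEEXXEXEXEXEEXXEXEEXEXDXEXEEXEXXEXEEXXEXEXEXEEXEXXEXEEXXEXEEXXEXEEXXEXEXEXEEXEXXEXEEXXEXEXEXEEXXEXEEXEXDEXXEXEEXXEXEXEXEEXXEXEEXEXXEXEEXXEXEXEXEEXEXXEXEEXXEXEEXXEXEEXXEXEXEXEEXXEXEEXEXXEXEEXXEXEXEXEEXEXXEXEEXXEXE  (2 'D')
Step 5: EXXEXEEXXEXEXEXEEXXEXEEXEXXEXEEXXEXEXEXEEXEXXEXEEXXEXEEXXEXEEXXEXEXEXEEXXEXEEXEXXEXEEXXEXEXEXEEXEXXEXEEXXEXEXEXEEXEXXEXEEXXEXEXEXEEXEXXEXEEXXEXEEXXEXEEXXEXEXEXEEXXEXEEXEXXEXEEXXEXEXEXEEXEXXEXEEXXEXEEXXEXEEXXEXEXEXEEXEXXEXEEXXEXEXEXEEXXEXEEXEXDEXXEXEEXXEXEXEXEEXXEXEEXEXXEXEEXXEXEXEXEEXEXXEXEEXXEXEEXXEXEEXXEXEXEXEEXXEXEEXEXXEXEEXXEXEXEXEEXEXXEXEEXXEXEXEXEEXEXXEXEEXXEXEXEXEEXEXXEXEEXXEXEEXXEXEEXXEXEXEXEEXXEXEEXEXXEXEEXXEXEXEXEEXEXXEXEEXXEXEEXXEXEEXXEXEXEXEEXEXXEXEEXXEXEXEXEEXXEXEEXEXDXEXEEXEXXEXEEXXEXEXEXEEXEXXEXEEXXEXEEXXEXEEXXEXEXEXEEXEXXEXEEXXEXEXEXEEXXEXEEXEXXEXEEXXEXEXEXEEXEXXEXEEXXEXEEXXEXEEXXEXEXEXEEXXEXEEXEXXEXEEXXEXEXEXEEXEXXEXEEXXEXEXEXEEXEXXEXEEXXEXEXEXEEXEXXEXEEXXEXEEXXEXEEXXEXEXEXEEXEXXEXEEXXEXEXEXEEXXEXEEXEXXEXEEXXEXEXEXEEXEXXEXEEXXEXEEXXEXEEXXEXEXEXEEXXEXEEXEXXEXEEXXEXEXEXEEXEXXEXEEXXEXE  (2 'D')

Answer: 2


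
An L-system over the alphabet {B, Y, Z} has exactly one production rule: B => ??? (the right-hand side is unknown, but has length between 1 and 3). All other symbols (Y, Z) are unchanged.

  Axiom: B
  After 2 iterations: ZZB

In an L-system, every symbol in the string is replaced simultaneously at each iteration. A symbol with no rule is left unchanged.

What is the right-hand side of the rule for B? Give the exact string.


Answer: ZB

Derivation:
Trying B => ZB:
  Step 0: B
  Step 1: ZB
  Step 2: ZZB
Matches the given result.


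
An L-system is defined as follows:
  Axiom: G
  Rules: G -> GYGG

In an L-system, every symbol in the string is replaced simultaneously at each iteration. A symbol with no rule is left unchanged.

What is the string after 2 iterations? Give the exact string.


Step 0: G
Step 1: GYGG
Step 2: GYGGYGYGGGYGG

Answer: GYGGYGYGGGYGG


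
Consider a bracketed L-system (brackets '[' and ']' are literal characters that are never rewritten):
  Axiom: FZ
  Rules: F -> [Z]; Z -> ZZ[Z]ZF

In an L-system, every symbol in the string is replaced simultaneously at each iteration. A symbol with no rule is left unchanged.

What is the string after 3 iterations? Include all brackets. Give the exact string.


Answer: [ZZ[Z]ZFZZ[Z]ZF[ZZ[Z]ZF]ZZ[Z]ZF[Z]]ZZ[Z]ZFZZ[Z]ZF[ZZ[Z]ZF]ZZ[Z]ZF[Z]ZZ[Z]ZFZZ[Z]ZF[ZZ[Z]ZF]ZZ[Z]ZF[Z][ZZ[Z]ZFZZ[Z]ZF[ZZ[Z]ZF]ZZ[Z]ZF[Z]]ZZ[Z]ZFZZ[Z]ZF[ZZ[Z]ZF]ZZ[Z]ZF[Z][ZZ[Z]ZF]

Derivation:
Step 0: FZ
Step 1: [Z]ZZ[Z]ZF
Step 2: [ZZ[Z]ZF]ZZ[Z]ZFZZ[Z]ZF[ZZ[Z]ZF]ZZ[Z]ZF[Z]
Step 3: [ZZ[Z]ZFZZ[Z]ZF[ZZ[Z]ZF]ZZ[Z]ZF[Z]]ZZ[Z]ZFZZ[Z]ZF[ZZ[Z]ZF]ZZ[Z]ZF[Z]ZZ[Z]ZFZZ[Z]ZF[ZZ[Z]ZF]ZZ[Z]ZF[Z][ZZ[Z]ZFZZ[Z]ZF[ZZ[Z]ZF]ZZ[Z]ZF[Z]]ZZ[Z]ZFZZ[Z]ZF[ZZ[Z]ZF]ZZ[Z]ZF[Z][ZZ[Z]ZF]


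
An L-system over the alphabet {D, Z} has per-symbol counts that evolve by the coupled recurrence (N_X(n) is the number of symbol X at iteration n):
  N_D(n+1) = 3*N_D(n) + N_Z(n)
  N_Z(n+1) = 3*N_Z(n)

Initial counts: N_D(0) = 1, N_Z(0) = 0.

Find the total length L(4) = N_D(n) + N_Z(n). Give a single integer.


Answer: 81

Derivation:
Step 0: N_D=1, N_Z=0, L=1
Step 1: N_D=3, N_Z=0, L=3
Step 2: N_D=9, N_Z=0, L=9
Step 3: N_D=27, N_Z=0, L=27
Step 4: N_D=81, N_Z=0, L=81


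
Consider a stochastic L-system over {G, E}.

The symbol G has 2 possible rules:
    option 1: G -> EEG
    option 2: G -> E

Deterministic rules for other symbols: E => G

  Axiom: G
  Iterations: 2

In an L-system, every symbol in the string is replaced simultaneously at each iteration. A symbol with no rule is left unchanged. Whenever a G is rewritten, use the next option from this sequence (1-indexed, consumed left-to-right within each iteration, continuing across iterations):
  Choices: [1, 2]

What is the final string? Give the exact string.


Answer: GGE

Derivation:
Step 0: G
Step 1: EEG  (used choices [1])
Step 2: GGE  (used choices [2])


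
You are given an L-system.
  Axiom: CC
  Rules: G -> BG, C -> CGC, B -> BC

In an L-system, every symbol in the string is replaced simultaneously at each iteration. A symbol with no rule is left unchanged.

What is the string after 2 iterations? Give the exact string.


Answer: CGCBGCGCCGCBGCGC

Derivation:
Step 0: CC
Step 1: CGCCGC
Step 2: CGCBGCGCCGCBGCGC


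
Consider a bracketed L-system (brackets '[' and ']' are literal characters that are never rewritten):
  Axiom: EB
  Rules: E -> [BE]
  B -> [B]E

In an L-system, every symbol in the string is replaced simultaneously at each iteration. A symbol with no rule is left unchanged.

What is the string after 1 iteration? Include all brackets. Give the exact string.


Step 0: EB
Step 1: [BE][B]E

Answer: [BE][B]E


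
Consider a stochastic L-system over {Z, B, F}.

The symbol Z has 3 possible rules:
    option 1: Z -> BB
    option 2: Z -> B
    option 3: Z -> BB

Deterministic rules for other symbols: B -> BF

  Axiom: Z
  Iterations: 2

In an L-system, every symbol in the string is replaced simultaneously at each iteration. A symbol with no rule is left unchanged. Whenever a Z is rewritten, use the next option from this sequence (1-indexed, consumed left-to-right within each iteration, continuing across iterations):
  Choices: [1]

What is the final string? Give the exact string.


Answer: BFBF

Derivation:
Step 0: Z
Step 1: BB  (used choices [1])
Step 2: BFBF  (used choices [])


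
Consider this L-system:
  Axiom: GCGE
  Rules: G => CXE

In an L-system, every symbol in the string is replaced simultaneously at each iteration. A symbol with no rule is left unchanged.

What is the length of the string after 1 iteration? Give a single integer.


Step 0: length = 4
Step 1: length = 8

Answer: 8


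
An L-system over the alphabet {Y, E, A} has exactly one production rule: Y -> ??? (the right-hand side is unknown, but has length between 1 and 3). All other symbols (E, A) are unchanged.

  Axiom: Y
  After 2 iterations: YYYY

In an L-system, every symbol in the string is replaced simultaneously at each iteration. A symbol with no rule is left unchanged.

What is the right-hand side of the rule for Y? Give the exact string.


Trying Y -> YY:
  Step 0: Y
  Step 1: YY
  Step 2: YYYY
Matches the given result.

Answer: YY


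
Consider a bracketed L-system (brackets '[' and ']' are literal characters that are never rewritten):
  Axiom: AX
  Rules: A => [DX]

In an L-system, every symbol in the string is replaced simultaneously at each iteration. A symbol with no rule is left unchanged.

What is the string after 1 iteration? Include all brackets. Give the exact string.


Answer: [DX]X

Derivation:
Step 0: AX
Step 1: [DX]X


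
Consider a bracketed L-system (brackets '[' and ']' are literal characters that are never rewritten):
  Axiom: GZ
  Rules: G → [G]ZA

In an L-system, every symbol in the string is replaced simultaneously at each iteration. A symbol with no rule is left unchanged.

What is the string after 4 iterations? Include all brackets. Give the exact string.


Step 0: GZ
Step 1: [G]ZAZ
Step 2: [[G]ZA]ZAZ
Step 3: [[[G]ZA]ZA]ZAZ
Step 4: [[[[G]ZA]ZA]ZA]ZAZ

Answer: [[[[G]ZA]ZA]ZA]ZAZ


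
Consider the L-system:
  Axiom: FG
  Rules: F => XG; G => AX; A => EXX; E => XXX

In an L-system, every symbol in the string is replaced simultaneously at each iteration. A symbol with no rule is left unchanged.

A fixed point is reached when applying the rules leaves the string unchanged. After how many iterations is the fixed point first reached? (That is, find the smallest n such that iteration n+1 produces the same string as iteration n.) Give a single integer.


Step 0: FG
Step 1: XGAX
Step 2: XAXEXXX
Step 3: XEXXXXXXXXX
Step 4: XXXXXXXXXXXXX
Step 5: XXXXXXXXXXXXX  (unchanged — fixed point at step 4)

Answer: 4


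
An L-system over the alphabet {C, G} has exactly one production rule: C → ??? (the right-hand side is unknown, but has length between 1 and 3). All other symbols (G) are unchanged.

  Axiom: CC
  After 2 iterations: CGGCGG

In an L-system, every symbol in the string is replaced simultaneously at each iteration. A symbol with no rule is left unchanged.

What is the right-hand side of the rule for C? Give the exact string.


Answer: CG

Derivation:
Trying C → CG:
  Step 0: CC
  Step 1: CGCG
  Step 2: CGGCGG
Matches the given result.


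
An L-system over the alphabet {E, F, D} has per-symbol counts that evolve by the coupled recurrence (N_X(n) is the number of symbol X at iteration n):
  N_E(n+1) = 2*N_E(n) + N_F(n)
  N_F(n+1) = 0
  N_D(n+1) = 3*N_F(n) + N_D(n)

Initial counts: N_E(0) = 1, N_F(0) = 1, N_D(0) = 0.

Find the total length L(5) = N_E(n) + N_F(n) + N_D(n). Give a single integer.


Step 0: N_E=1, N_F=1, N_D=0, L=2
Step 1: N_E=3, N_F=0, N_D=3, L=6
Step 2: N_E=6, N_F=0, N_D=3, L=9
Step 3: N_E=12, N_F=0, N_D=3, L=15
Step 4: N_E=24, N_F=0, N_D=3, L=27
Step 5: N_E=48, N_F=0, N_D=3, L=51

Answer: 51


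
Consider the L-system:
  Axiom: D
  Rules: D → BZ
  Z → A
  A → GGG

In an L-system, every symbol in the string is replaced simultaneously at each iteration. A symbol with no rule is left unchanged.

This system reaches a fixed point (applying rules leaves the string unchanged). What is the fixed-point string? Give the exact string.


Step 0: D
Step 1: BZ
Step 2: BA
Step 3: BGGG
Step 4: BGGG  (unchanged — fixed point at step 3)

Answer: BGGG


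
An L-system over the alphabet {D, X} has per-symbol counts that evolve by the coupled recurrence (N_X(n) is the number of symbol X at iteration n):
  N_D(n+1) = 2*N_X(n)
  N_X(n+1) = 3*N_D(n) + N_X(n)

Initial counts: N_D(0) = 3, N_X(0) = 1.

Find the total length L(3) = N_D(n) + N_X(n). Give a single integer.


Answer: 108

Derivation:
Step 0: N_D=3, N_X=1, L=4
Step 1: N_D=2, N_X=10, L=12
Step 2: N_D=20, N_X=16, L=36
Step 3: N_D=32, N_X=76, L=108


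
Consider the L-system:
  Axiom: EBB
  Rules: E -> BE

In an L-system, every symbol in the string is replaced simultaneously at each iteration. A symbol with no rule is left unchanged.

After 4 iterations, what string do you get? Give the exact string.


Step 0: EBB
Step 1: BEBB
Step 2: BBEBB
Step 3: BBBEBB
Step 4: BBBBEBB

Answer: BBBBEBB


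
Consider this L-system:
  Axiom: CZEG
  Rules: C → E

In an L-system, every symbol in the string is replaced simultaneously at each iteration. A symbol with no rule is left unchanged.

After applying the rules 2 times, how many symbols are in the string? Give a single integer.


Step 0: length = 4
Step 1: length = 4
Step 2: length = 4

Answer: 4


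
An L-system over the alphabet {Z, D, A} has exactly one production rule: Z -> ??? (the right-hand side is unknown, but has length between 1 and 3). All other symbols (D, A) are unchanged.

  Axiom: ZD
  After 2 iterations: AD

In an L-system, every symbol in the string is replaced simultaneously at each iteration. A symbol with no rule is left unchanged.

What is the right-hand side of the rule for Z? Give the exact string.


Trying Z -> A:
  Step 0: ZD
  Step 1: AD
  Step 2: AD
Matches the given result.

Answer: A


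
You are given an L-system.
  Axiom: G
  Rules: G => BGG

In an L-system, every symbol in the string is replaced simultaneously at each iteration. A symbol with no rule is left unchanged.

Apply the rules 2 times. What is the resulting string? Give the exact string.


Answer: BBGGBGG

Derivation:
Step 0: G
Step 1: BGG
Step 2: BBGGBGG


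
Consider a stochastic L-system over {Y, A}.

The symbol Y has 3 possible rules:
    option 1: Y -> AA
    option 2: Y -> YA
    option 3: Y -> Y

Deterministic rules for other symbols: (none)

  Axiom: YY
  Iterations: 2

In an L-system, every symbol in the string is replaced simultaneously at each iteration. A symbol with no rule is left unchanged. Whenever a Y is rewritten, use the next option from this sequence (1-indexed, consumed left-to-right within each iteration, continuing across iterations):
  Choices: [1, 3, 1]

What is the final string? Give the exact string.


Step 0: YY
Step 1: AAY  (used choices [1, 3])
Step 2: AAAA  (used choices [1])

Answer: AAAA


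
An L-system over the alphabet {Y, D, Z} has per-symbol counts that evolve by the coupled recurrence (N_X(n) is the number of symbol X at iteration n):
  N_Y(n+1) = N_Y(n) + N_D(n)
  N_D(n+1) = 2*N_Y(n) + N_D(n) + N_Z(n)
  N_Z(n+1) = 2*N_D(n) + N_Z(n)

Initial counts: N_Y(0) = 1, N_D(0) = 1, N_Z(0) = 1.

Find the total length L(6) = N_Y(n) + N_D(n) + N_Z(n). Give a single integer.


Step 0: N_Y=1, N_D=1, N_Z=1, L=3
Step 1: N_Y=2, N_D=4, N_Z=3, L=9
Step 2: N_Y=6, N_D=11, N_Z=11, L=28
Step 3: N_Y=17, N_D=34, N_Z=33, L=84
Step 4: N_Y=51, N_D=101, N_Z=101, L=253
Step 5: N_Y=152, N_D=304, N_Z=303, L=759
Step 6: N_Y=456, N_D=911, N_Z=911, L=2278

Answer: 2278


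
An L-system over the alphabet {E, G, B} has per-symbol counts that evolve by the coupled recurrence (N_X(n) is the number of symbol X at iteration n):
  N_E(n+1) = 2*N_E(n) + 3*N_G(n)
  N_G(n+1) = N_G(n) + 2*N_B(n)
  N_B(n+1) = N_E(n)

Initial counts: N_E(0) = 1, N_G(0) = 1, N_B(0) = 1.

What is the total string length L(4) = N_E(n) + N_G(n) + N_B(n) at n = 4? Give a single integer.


Step 0: N_E=1, N_G=1, N_B=1, L=3
Step 1: N_E=5, N_G=3, N_B=1, L=9
Step 2: N_E=19, N_G=5, N_B=5, L=29
Step 3: N_E=53, N_G=15, N_B=19, L=87
Step 4: N_E=151, N_G=53, N_B=53, L=257

Answer: 257


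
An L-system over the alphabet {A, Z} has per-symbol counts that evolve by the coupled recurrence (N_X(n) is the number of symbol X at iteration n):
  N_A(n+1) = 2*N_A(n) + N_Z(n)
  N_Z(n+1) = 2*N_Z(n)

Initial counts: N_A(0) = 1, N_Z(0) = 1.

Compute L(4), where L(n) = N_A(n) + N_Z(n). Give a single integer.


Answer: 64

Derivation:
Step 0: N_A=1, N_Z=1, L=2
Step 1: N_A=3, N_Z=2, L=5
Step 2: N_A=8, N_Z=4, L=12
Step 3: N_A=20, N_Z=8, L=28
Step 4: N_A=48, N_Z=16, L=64
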